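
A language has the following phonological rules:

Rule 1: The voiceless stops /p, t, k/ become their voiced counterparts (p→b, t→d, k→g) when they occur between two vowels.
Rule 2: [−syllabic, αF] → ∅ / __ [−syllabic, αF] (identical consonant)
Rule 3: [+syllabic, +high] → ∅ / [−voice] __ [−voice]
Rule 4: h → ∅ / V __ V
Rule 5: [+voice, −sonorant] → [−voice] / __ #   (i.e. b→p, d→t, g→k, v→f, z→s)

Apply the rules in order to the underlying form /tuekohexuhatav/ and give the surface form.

tuegoexhadaf

Rule 1 (intervocalic voicing): /k/ is a voiceless stop between vowels /e/ and /o/, so it voices to [g]. /t/ is a voiceless stop between vowels /a/ and /a/, so it voices to [d]. /tuekohexuhatav/ → tuegohexuhadav.
Rule 2 (degemination): no segment meets the environment; /tuegohexuhadav/ is unchanged.
Rule 3 (high vowel syncope): /u/ is a high vowel flanked by voiceless consonants /x/ and /h/, so it deletes. /tuegohexuhadav/ → tuegohexhadav.
Rule 4 (intervocalic h-deletion): /h/ occurs between vowels /o/ and /e/, so it deletes. /tuegohexhadav/ → tuegoexhadav.
Rule 5 (final devoicing): /v/ is a voiced obstruent in word-final position, so it devoices to [f]. /tuegoexhadav/ → tuegoexhadaf.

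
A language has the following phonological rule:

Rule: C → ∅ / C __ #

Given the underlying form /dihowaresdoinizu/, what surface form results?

dihowaresdoinizu

No segment of /dihowaresdoinizu/ meets the structural description of the rule, so the form surfaces unchanged.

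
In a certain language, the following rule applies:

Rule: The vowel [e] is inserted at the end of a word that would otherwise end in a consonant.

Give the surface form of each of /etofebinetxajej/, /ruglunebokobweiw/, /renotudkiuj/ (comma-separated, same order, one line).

etofebinetxajeje, ruglunebokobweiwe, renotudkiuje

/etofebinetxajej/: the form ends in the consonant /j/, so [e] is inserted word-finally. → [etofebinetxajeje].
/ruglunebokobweiw/: the form ends in the consonant /w/, so [e] is inserted word-finally. → [ruglunebokobweiwe].
/renotudkiuj/: the form ends in the consonant /j/, so [e] is inserted word-finally. → [renotudkiuje].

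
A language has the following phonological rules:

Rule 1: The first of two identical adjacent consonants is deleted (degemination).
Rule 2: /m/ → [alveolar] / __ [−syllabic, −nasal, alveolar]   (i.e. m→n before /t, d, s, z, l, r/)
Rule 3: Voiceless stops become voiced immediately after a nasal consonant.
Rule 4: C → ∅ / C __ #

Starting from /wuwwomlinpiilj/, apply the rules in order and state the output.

wuwonlinbiil

Rule 1 (degemination): /ww/ is a geminate; the first /w/ deletes. /wuwwomlinpiilj/ → wuwomlinpiilj.
Rule 2 (nasal place assimilation): /m/ precedes the alveolar consonant /l/, so it assimilates in place to [n]. /wuwomlinpiilj/ → wuwonlinpiilj.
Rule 3 (post-nasal voicing): /p/ is a voiceless stop immediately after the nasal /n/, so it voices to [b]. /wuwonlinpiilj/ → wuwonlinbiilj.
Rule 4 (final cluster simplification): /j/ is the second consonant of a word-final cluster /lj/, so it deletes. /wuwonlinbiilj/ → wuwonlinbiil.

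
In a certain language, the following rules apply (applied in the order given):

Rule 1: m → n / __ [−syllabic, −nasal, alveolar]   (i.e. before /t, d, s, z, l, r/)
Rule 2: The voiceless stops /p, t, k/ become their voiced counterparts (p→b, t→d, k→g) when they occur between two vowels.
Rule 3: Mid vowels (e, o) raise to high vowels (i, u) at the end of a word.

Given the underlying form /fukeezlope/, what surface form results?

Rule 1 (nasal place assimilation): no segment meets the environment; /fukeezlope/ is unchanged.
Rule 2 (intervocalic voicing): /k/ is a voiceless stop between vowels /u/ and /e/, so it voices to [g]. /p/ is a voiceless stop between vowels /o/ and /e/, so it voices to [b]. /fukeezlope/ → fugeezlobe.
Rule 3 (final vowel raising): /e/ is a mid vowel in word-final position, so it raises to [i]. /fugeezlobe/ → fugeezlobi.

fugeezlobi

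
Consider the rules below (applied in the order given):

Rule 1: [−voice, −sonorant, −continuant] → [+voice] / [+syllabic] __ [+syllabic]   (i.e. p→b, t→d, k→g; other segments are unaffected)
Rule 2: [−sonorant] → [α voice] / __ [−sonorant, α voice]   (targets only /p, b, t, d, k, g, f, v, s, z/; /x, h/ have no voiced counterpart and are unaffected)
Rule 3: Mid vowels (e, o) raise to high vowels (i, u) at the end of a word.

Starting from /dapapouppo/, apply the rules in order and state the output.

Rule 1 (intervocalic voicing): /p/ is a voiceless stop between vowels /a/ and /a/, so it voices to [b]. /p/ is a voiceless stop between vowels /a/ and /o/, so it voices to [b]. /dapapouppo/ → dababouppo.
Rule 2 (regressive voicing assimilation): no segment meets the environment; /dababouppo/ is unchanged.
Rule 3 (final vowel raising): /o/ is a mid vowel in word-final position, so it raises to [u]. /dababouppo/ → dababouppu.

dababouppu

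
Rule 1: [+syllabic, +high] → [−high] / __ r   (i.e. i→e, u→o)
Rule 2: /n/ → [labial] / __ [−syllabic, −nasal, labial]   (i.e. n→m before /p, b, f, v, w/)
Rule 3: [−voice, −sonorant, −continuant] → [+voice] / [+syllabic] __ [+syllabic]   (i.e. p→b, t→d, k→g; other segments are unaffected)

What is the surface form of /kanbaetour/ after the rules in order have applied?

kambaedoor

Rule 1 (pre-rhotic lowering): /u/ is a high vowel immediately before /r/, so it lowers to [o]. /kanbaetour/ → kanbaetoor.
Rule 2 (nasal place assimilation): /n/ precedes the labial consonant /b/, so it assimilates in place to [m]. /kanbaetoor/ → kambaetoor.
Rule 3 (intervocalic voicing): /t/ is a voiceless stop between vowels /e/ and /o/, so it voices to [d]. /kambaetoor/ → kambaedoor.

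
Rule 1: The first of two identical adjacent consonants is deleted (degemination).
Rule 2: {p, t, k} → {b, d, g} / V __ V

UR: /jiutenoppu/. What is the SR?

jiudenobu

Rule 1 (degemination): /pp/ is a geminate; the first /p/ deletes. /jiutenoppu/ → jiutenopu.
Rule 2 (intervocalic voicing): /t/ is a voiceless stop between vowels /u/ and /e/, so it voices to [d]. /p/ is a voiceless stop between vowels /o/ and /u/, so it voices to [b]. /jiutenopu/ → jiudenobu.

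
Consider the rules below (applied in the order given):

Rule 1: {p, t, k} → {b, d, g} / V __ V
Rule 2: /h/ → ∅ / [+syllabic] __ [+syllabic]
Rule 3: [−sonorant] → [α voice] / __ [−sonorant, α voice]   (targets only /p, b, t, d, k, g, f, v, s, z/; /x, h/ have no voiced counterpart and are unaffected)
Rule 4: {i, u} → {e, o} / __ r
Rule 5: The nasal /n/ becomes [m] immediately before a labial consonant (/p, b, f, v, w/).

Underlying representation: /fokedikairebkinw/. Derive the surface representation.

fogedigaerepkimw

Rule 1 (intervocalic voicing): /k/ is a voiceless stop between vowels /o/ and /e/, so it voices to [g]. /k/ is a voiceless stop between vowels /i/ and /a/, so it voices to [g]. /fokedikairebkinw/ → fogedigairebkinw.
Rule 2 (intervocalic h-deletion): no segment meets the environment; /fogedigairebkinw/ is unchanged.
Rule 3 (regressive voicing assimilation): /b/ precedes the voiceless obstruent /k/, so it devoices to [p] by assimilation. /fogedigairebkinw/ → fogedigairepkinw.
Rule 4 (pre-rhotic lowering): /i/ is a high vowel immediately before /r/, so it lowers to [e]. /fogedigairepkinw/ → fogedigaerepkinw.
Rule 5 (nasal place assimilation): /n/ precedes the labial consonant /w/, so it assimilates in place to [m]. /fogedigaerepkinw/ → fogedigaerepkimw.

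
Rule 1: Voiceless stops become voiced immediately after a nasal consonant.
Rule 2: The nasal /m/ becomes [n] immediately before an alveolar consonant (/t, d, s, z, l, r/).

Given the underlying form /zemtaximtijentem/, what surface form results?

Rule 1 (post-nasal voicing): /t/ is a voiceless stop immediately after the nasal /m/, so it voices to [d]. /t/ is a voiceless stop immediately after the nasal /m/, so it voices to [d]. /t/ is a voiceless stop immediately after the nasal /n/, so it voices to [d]. /zemtaximtijentem/ → zemdaximdijendem.
Rule 2 (nasal place assimilation): /m/ precedes the alveolar consonant /d/, so it assimilates in place to [n]. /m/ precedes the alveolar consonant /d/, so it assimilates in place to [n]. /zemdaximdijendem/ → zendaxindijendem.

zendaxindijendem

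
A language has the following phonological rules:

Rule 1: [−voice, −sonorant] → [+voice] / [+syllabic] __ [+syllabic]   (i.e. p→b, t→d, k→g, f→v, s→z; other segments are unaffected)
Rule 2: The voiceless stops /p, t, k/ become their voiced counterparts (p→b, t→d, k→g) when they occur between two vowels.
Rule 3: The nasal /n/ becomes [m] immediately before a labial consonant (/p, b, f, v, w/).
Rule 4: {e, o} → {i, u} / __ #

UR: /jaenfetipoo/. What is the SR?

Rule 1 (intervocalic voicing): /t/ is a voiceless obstruent between vowels /e/ and /i/, so it voices to [d]. /p/ is a voiceless obstruent between vowels /i/ and /o/, so it voices to [b]. /jaenfetipoo/ → jaenfediboo.
Rule 2 (intervocalic voicing): no segment meets the environment; /jaenfediboo/ is unchanged.
Rule 3 (nasal place assimilation): /n/ precedes the labial consonant /f/, so it assimilates in place to [m]. /jaenfediboo/ → jaemfediboo.
Rule 4 (final vowel raising): /o/ is a mid vowel in word-final position, so it raises to [u]. /jaemfediboo/ → jaemfedibou.

jaemfedibou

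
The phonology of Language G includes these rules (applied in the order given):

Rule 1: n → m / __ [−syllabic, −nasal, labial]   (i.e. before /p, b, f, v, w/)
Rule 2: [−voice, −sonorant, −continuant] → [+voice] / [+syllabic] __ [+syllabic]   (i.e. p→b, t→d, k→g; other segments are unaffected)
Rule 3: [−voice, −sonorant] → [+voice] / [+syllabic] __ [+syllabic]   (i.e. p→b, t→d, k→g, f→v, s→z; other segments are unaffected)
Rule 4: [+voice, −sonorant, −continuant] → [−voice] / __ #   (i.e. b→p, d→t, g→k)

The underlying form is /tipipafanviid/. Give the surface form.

tibibavamviit

Rule 1 (nasal place assimilation): /n/ precedes the labial consonant /v/, so it assimilates in place to [m]. /tipipafanviid/ → tipipafamviid.
Rule 2 (intervocalic voicing): /p/ is a voiceless stop between vowels /i/ and /i/, so it voices to [b]. /p/ is a voiceless stop between vowels /i/ and /a/, so it voices to [b]. /tipipafamviid/ → tibibafamviid.
Rule 3 (intervocalic voicing): /f/ is a voiceless obstruent between vowels /a/ and /a/, so it voices to [v]. /tibibafamviid/ → tibibavamviid.
Rule 4 (final devoicing): /d/ is a voiced stop in word-final position, so it devoices to [t]. /tibibavamviid/ → tibibavamviit.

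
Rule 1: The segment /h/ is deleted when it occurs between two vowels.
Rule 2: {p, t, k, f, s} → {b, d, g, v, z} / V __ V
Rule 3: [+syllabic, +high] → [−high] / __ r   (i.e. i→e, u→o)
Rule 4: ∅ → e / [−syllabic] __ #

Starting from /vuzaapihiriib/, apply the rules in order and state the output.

Rule 1 (intervocalic h-deletion): /h/ occurs between vowels /i/ and /i/, so it deletes. /vuzaapihiriib/ → vuzaapiiriib.
Rule 2 (intervocalic voicing): /p/ is a voiceless obstruent between vowels /a/ and /i/, so it voices to [b]. /vuzaapiiriib/ → vuzaabiiriib.
Rule 3 (pre-rhotic lowering): /i/ is a high vowel immediately before /r/, so it lowers to [e]. /vuzaabiiriib/ → vuzaabieriib.
Rule 4 (final e-epenthesis): the form ends in the consonant /b/, so [e] is inserted word-finally. /vuzaabieriib/ → vuzaabieriibe.

vuzaabieriibe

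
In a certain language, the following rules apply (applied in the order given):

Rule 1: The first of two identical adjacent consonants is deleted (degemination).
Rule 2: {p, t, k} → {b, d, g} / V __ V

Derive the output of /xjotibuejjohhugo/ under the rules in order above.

xjodibuejohugo

Rule 1 (degemination): /jj/ is a geminate; the first /j/ deletes. /hh/ is a geminate; the first /h/ deletes. /xjotibuejjohhugo/ → xjotibuejohugo.
Rule 2 (intervocalic voicing): /t/ is a voiceless stop between vowels /o/ and /i/, so it voices to [d]. /xjotibuejohugo/ → xjodibuejohugo.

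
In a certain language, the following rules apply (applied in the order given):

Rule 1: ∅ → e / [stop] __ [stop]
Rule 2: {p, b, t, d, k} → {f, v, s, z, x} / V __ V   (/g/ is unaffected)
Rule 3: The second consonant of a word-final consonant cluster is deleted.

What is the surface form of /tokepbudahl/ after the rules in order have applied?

toxefevuzah

Rule 1 (stop-cluster e-epenthesis): /p/ and /b/ form a stop–stop cluster, so [e] is inserted between them. /tokepbudahl/ → tokepebudahl.
Rule 2 (intervocalic spirantization): /k/ is a stop between vowels /o/ and /e/, so it spirantizes to the fricative [x]. /p/ is a stop between vowels /e/ and /e/, so it spirantizes to the fricative [f]. /b/ is a stop between vowels /e/ and /u/, so it spirantizes to the fricative [v]. /d/ is a stop between vowels /u/ and /a/, so it spirantizes to the fricative [z]. /tokepebudahl/ → toxefevuzahl.
Rule 3 (final cluster simplification): /l/ is the second consonant of a word-final cluster /hl/, so it deletes. /toxefevuzahl/ → toxefevuzah.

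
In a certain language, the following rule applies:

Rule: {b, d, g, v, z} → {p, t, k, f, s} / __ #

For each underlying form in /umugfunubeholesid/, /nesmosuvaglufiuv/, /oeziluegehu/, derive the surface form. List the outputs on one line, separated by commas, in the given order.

/umugfunubeholesid/: /d/ is a voiced obstruent in word-final position, so it devoices to [t]. → [umugfunubeholesit].
/nesmosuvaglufiuv/: /v/ is a voiced obstruent in word-final position, so it devoices to [f]. → [nesmosuvaglufiuf].
/oeziluegehu/: the rule's environment is not met; surfaces unchanged as [oeziluegehu].

umugfunubeholesit, nesmosuvaglufiuf, oeziluegehu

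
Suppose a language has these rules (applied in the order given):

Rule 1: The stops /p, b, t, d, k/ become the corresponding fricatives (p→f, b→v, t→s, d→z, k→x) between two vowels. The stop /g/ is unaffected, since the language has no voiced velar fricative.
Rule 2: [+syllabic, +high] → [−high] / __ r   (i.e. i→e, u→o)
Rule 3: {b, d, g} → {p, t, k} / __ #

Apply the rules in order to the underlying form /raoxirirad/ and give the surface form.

raoxererat

Rule 1 (intervocalic spirantization): no segment meets the environment; /raoxirirad/ is unchanged.
Rule 2 (pre-rhotic lowering): /i/ is a high vowel immediately before /r/, so it lowers to [e]. /i/ is a high vowel immediately before /r/, so it lowers to [e]. /raoxirirad/ → raoxererad.
Rule 3 (final devoicing): /d/ is a voiced stop in word-final position, so it devoices to [t]. /raoxererad/ → raoxererat.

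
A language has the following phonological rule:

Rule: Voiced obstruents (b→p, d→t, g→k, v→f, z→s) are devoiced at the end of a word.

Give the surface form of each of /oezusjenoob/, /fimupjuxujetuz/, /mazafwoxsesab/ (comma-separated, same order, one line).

oezusjenoop, fimupjuxujetus, mazafwoxsesap

/oezusjenoob/: /b/ is a voiced obstruent in word-final position, so it devoices to [p]. → [oezusjenoop].
/fimupjuxujetuz/: /z/ is a voiced obstruent in word-final position, so it devoices to [s]. → [fimupjuxujetus].
/mazafwoxsesab/: /b/ is a voiced obstruent in word-final position, so it devoices to [p]. → [mazafwoxsesap].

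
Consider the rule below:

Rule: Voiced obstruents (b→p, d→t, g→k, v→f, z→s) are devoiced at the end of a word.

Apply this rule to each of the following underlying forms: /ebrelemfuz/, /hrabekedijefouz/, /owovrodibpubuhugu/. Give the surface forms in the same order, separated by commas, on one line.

/ebrelemfuz/: /z/ is a voiced obstruent in word-final position, so it devoices to [s]. → [ebrelemfus].
/hrabekedijefouz/: /z/ is a voiced obstruent in word-final position, so it devoices to [s]. → [hrabekedijefous].
/owovrodibpubuhugu/: the rule's environment is not met; surfaces unchanged as [owovrodibpubuhugu].

ebrelemfus, hrabekedijefous, owovrodibpubuhugu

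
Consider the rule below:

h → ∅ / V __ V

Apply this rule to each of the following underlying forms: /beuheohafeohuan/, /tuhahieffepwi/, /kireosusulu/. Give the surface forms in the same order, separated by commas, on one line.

/beuheohafeohuan/: /h/ occurs between vowels /u/ and /e/, so it deletes. /h/ occurs between vowels /o/ and /a/, so it deletes. /h/ occurs between vowels /o/ and /u/, so it deletes. → [beueoafeouan].
/tuhahieffepwi/: /h/ occurs between vowels /u/ and /a/, so it deletes. /h/ occurs between vowels /a/ and /i/, so it deletes. → [tuaieffepwi].
/kireosusulu/: the rule's environment is not met; surfaces unchanged as [kireosusulu].

beueoafeouan, tuaieffepwi, kireosusulu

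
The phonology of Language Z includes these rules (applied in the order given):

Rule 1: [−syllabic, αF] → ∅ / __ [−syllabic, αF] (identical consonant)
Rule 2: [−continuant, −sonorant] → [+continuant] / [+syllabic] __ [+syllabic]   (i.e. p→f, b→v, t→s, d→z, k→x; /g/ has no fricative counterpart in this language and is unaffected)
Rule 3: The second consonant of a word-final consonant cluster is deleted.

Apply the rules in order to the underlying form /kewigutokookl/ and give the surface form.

Rule 1 (degemination): no segment meets the environment; /kewigutokookl/ is unchanged.
Rule 2 (intervocalic spirantization): /t/ is a stop between vowels /u/ and /o/, so it spirantizes to the fricative [s]. /k/ is a stop between vowels /o/ and /o/, so it spirantizes to the fricative [x]. /kewigutokookl/ → kewigusoxookl.
Rule 3 (final cluster simplification): /l/ is the second consonant of a word-final cluster /kl/, so it deletes. /kewigusoxookl/ → kewigusoxook.

kewigusoxook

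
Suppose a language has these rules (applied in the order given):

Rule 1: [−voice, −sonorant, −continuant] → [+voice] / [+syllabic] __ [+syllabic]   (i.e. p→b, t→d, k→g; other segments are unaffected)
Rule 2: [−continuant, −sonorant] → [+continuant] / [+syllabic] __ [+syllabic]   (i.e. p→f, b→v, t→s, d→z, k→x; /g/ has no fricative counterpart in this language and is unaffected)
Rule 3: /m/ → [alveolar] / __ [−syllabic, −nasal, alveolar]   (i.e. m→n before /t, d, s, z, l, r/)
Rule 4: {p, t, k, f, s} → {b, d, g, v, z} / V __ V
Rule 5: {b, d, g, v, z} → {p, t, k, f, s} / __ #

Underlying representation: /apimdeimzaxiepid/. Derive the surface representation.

Rule 1 (intervocalic voicing): /p/ is a voiceless stop between vowels /a/ and /i/, so it voices to [b]. /p/ is a voiceless stop between vowels /e/ and /i/, so it voices to [b]. /apimdeimzaxiepid/ → abimdeimzaxiebid.
Rule 2 (intervocalic spirantization): /b/ is a stop between vowels /a/ and /i/, so it spirantizes to the fricative [v]. /b/ is a stop between vowels /e/ and /i/, so it spirantizes to the fricative [v]. /abimdeimzaxiebid/ → avimdeimzaxievid.
Rule 3 (nasal place assimilation): /m/ precedes the alveolar consonant /d/, so it assimilates in place to [n]. /m/ precedes the alveolar consonant /z/, so it assimilates in place to [n]. /avimdeimzaxievid/ → avindeinzaxievid.
Rule 4 (intervocalic voicing): no segment meets the environment; /avindeinzaxievid/ is unchanged.
Rule 5 (final devoicing): /d/ is a voiced obstruent in word-final position, so it devoices to [t]. /avindeinzaxievid/ → avindeinzaxievit.

avindeinzaxievit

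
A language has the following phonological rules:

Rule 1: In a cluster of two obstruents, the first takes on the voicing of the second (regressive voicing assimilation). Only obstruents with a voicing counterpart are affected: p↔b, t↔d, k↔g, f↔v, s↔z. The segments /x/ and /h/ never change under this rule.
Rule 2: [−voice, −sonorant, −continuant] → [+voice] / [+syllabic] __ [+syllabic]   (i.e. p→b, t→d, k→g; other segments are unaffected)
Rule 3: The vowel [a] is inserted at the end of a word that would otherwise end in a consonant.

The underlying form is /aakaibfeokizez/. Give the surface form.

Rule 1 (regressive voicing assimilation): /b/ precedes the voiceless obstruent /f/, so it devoices to [p] by assimilation. /aakaibfeokizez/ → aakaipfeokizez.
Rule 2 (intervocalic voicing): /k/ is a voiceless stop between vowels /a/ and /a/, so it voices to [g]. /k/ is a voiceless stop between vowels /o/ and /i/, so it voices to [g]. /aakaipfeokizez/ → aagaipfeogizez.
Rule 3 (final a-epenthesis): the form ends in the consonant /z/, so [a] is inserted word-finally. /aagaipfeogizez/ → aagaipfeogizeza.

aagaipfeogizeza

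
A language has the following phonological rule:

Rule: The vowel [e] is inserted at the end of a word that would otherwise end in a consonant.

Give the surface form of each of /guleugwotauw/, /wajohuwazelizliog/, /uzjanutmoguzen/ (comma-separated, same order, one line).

/guleugwotauw/: the form ends in the consonant /w/, so [e] is inserted word-finally. → [guleugwotauwe].
/wajohuwazelizliog/: the form ends in the consonant /g/, so [e] is inserted word-finally. → [wajohuwazelizlioge].
/uzjanutmoguzen/: the form ends in the consonant /n/, so [e] is inserted word-finally. → [uzjanutmoguzene].

guleugwotauwe, wajohuwazelizlioge, uzjanutmoguzene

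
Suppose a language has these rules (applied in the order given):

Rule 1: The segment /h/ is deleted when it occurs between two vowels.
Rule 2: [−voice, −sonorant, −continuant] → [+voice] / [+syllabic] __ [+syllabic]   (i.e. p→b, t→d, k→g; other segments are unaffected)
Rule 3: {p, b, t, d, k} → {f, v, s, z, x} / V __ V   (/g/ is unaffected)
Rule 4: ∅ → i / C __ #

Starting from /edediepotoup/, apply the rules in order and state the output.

ezezievozoupi

Rule 1 (intervocalic h-deletion): no segment meets the environment; /edediepotoup/ is unchanged.
Rule 2 (intervocalic voicing): /p/ is a voiceless stop between vowels /e/ and /o/, so it voices to [b]. /t/ is a voiceless stop between vowels /o/ and /o/, so it voices to [d]. /edediepotoup/ → edediebodoup.
Rule 3 (intervocalic spirantization): /d/ is a stop between vowels /e/ and /e/, so it spirantizes to the fricative [z]. /d/ is a stop between vowels /e/ and /i/, so it spirantizes to the fricative [z]. /b/ is a stop between vowels /e/ and /o/, so it spirantizes to the fricative [v]. /d/ is a stop between vowels /o/ and /o/, so it spirantizes to the fricative [z]. /edediebodoup/ → ezezievozoup.
Rule 4 (final i-epenthesis): the form ends in the consonant /p/, so [i] is inserted word-finally. /ezezievozoup/ → ezezievozoupi.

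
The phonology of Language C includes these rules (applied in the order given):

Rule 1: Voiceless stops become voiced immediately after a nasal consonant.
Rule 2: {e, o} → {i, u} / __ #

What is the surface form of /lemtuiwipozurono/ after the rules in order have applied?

Rule 1 (post-nasal voicing): /t/ is a voiceless stop immediately after the nasal /m/, so it voices to [d]. /lemtuiwipozurono/ → lemduiwipozurono.
Rule 2 (final vowel raising): /o/ is a mid vowel in word-final position, so it raises to [u]. /lemduiwipozurono/ → lemduiwipozuronu.

lemduiwipozuronu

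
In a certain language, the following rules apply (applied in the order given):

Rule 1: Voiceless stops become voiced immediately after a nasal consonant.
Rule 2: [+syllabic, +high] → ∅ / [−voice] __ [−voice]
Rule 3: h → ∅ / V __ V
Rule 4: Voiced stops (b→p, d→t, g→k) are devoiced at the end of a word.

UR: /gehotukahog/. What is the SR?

geotkaok

Rule 1 (post-nasal voicing): no segment meets the environment; /gehotukahog/ is unchanged.
Rule 2 (high vowel syncope): /u/ is a high vowel flanked by voiceless consonants /t/ and /k/, so it deletes. /gehotukahog/ → gehotkahog.
Rule 3 (intervocalic h-deletion): /h/ occurs between vowels /e/ and /o/, so it deletes. /h/ occurs between vowels /a/ and /o/, so it deletes. /gehotkahog/ → geotkaog.
Rule 4 (final devoicing): /g/ is a voiced stop in word-final position, so it devoices to [k]. /geotkaog/ → geotkaok.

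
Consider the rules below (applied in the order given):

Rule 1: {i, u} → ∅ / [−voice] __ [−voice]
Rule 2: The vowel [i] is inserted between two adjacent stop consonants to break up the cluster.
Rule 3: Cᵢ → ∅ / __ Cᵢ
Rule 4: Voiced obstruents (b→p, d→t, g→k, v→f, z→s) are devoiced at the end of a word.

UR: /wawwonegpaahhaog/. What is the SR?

Rule 1 (high vowel syncope): no segment meets the environment; /wawwonegpaahhaog/ is unchanged.
Rule 2 (stop-cluster i-epenthesis): /g/ and /p/ form a stop–stop cluster, so [i] is inserted between them. /wawwonegpaahhaog/ → wawwonegipaahhaog.
Rule 3 (degemination): /ww/ is a geminate; the first /w/ deletes. /hh/ is a geminate; the first /h/ deletes. /wawwonegipaahhaog/ → wawonegipaahaog.
Rule 4 (final devoicing): /g/ is a voiced obstruent in word-final position, so it devoices to [k]. /wawonegipaahaog/ → wawonegipaahaok.

wawonegipaahaok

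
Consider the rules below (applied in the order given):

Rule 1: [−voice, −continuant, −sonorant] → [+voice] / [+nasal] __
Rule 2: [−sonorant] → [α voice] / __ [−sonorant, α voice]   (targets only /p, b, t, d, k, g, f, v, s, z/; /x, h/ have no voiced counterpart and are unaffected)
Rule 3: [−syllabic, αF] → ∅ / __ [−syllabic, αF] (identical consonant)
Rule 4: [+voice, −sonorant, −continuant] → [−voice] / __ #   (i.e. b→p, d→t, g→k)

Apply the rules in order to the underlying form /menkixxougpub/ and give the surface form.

mengixoukpup

Rule 1 (post-nasal voicing): /k/ is a voiceless stop immediately after the nasal /n/, so it voices to [g]. /menkixxougpub/ → mengixxougpub.
Rule 2 (regressive voicing assimilation): /g/ precedes the voiceless obstruent /p/, so it devoices to [k] by assimilation. /mengixxougpub/ → mengixxoukpub.
Rule 3 (degemination): /xx/ is a geminate; the first /x/ deletes. /mengixxoukpub/ → mengixoukpub.
Rule 4 (final devoicing): /b/ is a voiced stop in word-final position, so it devoices to [p]. /mengixoukpub/ → mengixoukpup.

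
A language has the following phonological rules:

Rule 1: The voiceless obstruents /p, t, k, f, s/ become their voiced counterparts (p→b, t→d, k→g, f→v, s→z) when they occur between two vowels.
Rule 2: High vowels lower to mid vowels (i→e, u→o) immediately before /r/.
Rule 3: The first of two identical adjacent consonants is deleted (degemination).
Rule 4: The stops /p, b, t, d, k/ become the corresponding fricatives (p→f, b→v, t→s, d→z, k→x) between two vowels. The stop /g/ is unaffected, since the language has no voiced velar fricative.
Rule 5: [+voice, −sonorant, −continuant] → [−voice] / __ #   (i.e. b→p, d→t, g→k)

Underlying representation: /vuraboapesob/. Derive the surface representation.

Rule 1 (intervocalic voicing): /p/ is a voiceless obstruent between vowels /a/ and /e/, so it voices to [b]. /s/ is a voiceless obstruent between vowels /e/ and /o/, so it voices to [z]. /vuraboapesob/ → vuraboabezob.
Rule 2 (pre-rhotic lowering): /u/ is a high vowel immediately before /r/, so it lowers to [o]. /vuraboabezob/ → voraboabezob.
Rule 3 (degemination): no segment meets the environment; /voraboabezob/ is unchanged.
Rule 4 (intervocalic spirantization): /b/ is a stop between vowels /a/ and /o/, so it spirantizes to the fricative [v]. /b/ is a stop between vowels /a/ and /e/, so it spirantizes to the fricative [v]. /voraboabezob/ → voravoavezob.
Rule 5 (final devoicing): /b/ is a voiced stop in word-final position, so it devoices to [p]. /voravoavezob/ → voravoavezop.

voravoavezop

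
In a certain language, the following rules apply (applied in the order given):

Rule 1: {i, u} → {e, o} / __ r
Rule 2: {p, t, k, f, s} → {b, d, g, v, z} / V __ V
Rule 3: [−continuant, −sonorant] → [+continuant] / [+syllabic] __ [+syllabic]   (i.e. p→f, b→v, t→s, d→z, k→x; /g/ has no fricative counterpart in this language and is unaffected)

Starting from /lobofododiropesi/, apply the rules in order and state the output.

Rule 1 (pre-rhotic lowering): /i/ is a high vowel immediately before /r/, so it lowers to [e]. /lobofododiropesi/ → lobofododeropesi.
Rule 2 (intervocalic voicing): /f/ is a voiceless obstruent between vowels /o/ and /o/, so it voices to [v]. /p/ is a voiceless obstruent between vowels /o/ and /e/, so it voices to [b]. /s/ is a voiceless obstruent between vowels /e/ and /i/, so it voices to [z]. /lobofododeropesi/ → lobovododerobezi.
Rule 3 (intervocalic spirantization): /b/ is a stop between vowels /o/ and /o/, so it spirantizes to the fricative [v]. /d/ is a stop between vowels /o/ and /o/, so it spirantizes to the fricative [z]. /d/ is a stop between vowels /o/ and /e/, so it spirantizes to the fricative [z]. /b/ is a stop between vowels /o/ and /e/, so it spirantizes to the fricative [v]. /lobovododerobezi/ → lovovozozerovezi.

lovovozozerovezi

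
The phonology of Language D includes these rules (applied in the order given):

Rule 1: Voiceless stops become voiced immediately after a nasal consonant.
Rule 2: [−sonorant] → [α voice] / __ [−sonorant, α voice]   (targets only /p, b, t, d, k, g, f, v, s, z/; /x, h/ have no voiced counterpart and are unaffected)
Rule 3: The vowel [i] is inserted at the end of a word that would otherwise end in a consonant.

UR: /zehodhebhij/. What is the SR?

zehothephiji

Rule 1 (post-nasal voicing): no segment meets the environment; /zehodhebhij/ is unchanged.
Rule 2 (regressive voicing assimilation): /d/ precedes the voiceless obstruent /h/, so it devoices to [t] by assimilation. /b/ precedes the voiceless obstruent /h/, so it devoices to [p] by assimilation. /zehodhebhij/ → zehothephij.
Rule 3 (final i-epenthesis): the form ends in the consonant /j/, so [i] is inserted word-finally. /zehothephij/ → zehothephiji.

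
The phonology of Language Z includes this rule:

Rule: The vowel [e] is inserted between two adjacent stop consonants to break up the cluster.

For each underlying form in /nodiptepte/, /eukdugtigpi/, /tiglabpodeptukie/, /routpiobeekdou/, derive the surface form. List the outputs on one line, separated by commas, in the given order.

/nodiptepte/: /p/ and /t/ form a stop–stop cluster, so [e] is inserted between them. /p/ and /t/ form a stop–stop cluster, so [e] is inserted between them. → [nodipetepete].
/eukdugtigpi/: /k/ and /d/ form a stop–stop cluster, so [e] is inserted between them. /g/ and /t/ form a stop–stop cluster, so [e] is inserted between them. /g/ and /p/ form a stop–stop cluster, so [e] is inserted between them. → [eukedugetigepi].
/tiglabpodeptukie/: /b/ and /p/ form a stop–stop cluster, so [e] is inserted between them. /p/ and /t/ form a stop–stop cluster, so [e] is inserted between them. → [tiglabepodepetukie].
/routpiobeekdou/: /t/ and /p/ form a stop–stop cluster, so [e] is inserted between them. /k/ and /d/ form a stop–stop cluster, so [e] is inserted between them. → [routepiobeekedou].

nodipetepete, eukedugetigepi, tiglabepodepetukie, routepiobeekedou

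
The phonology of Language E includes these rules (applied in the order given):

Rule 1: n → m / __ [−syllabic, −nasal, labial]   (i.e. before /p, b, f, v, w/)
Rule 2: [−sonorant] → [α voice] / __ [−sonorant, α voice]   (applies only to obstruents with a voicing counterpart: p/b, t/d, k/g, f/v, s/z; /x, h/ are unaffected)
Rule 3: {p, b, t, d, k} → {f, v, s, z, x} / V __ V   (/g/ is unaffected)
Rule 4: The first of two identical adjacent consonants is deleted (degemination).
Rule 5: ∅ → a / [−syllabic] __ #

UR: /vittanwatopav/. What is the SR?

Rule 1 (nasal place assimilation): /n/ precedes the labial consonant /w/, so it assimilates in place to [m]. /vittanwatopav/ → vittamwatopav.
Rule 2 (regressive voicing assimilation): no segment meets the environment; /vittamwatopav/ is unchanged.
Rule 3 (intervocalic spirantization): /t/ is a stop between vowels /a/ and /o/, so it spirantizes to the fricative [s]. /p/ is a stop between vowels /o/ and /a/, so it spirantizes to the fricative [f]. /vittamwatopav/ → vittamwasofav.
Rule 4 (degemination): /tt/ is a geminate; the first /t/ deletes. /vittamwasofav/ → vitamwasofav.
Rule 5 (final a-epenthesis): the form ends in the consonant /v/, so [a] is inserted word-finally. /vitamwasofav/ → vitamwasofava.

vitamwasofava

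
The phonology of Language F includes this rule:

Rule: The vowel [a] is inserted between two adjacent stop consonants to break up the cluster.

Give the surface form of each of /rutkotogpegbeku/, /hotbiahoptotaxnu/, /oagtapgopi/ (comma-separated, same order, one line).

rutakotogapegabeku, hotabiahopatotaxnu, oagatapagopi

/rutkotogpegbeku/: /t/ and /k/ form a stop–stop cluster, so [a] is inserted between them. /g/ and /p/ form a stop–stop cluster, so [a] is inserted between them. /g/ and /b/ form a stop–stop cluster, so [a] is inserted between them. → [rutakotogapegabeku].
/hotbiahoptotaxnu/: /t/ and /b/ form a stop–stop cluster, so [a] is inserted between them. /p/ and /t/ form a stop–stop cluster, so [a] is inserted between them. → [hotabiahopatotaxnu].
/oagtapgopi/: /g/ and /t/ form a stop–stop cluster, so [a] is inserted between them. /p/ and /g/ form a stop–stop cluster, so [a] is inserted between them. → [oagatapagopi].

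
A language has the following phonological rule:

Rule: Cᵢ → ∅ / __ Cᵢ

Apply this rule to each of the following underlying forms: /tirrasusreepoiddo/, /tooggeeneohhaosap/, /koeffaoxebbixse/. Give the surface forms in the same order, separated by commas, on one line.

/tirrasusreepoiddo/: /rr/ is a geminate; the first /r/ deletes. /dd/ is a geminate; the first /d/ deletes. → [tirasusreepoido].
/tooggeeneohhaosap/: /gg/ is a geminate; the first /g/ deletes. /hh/ is a geminate; the first /h/ deletes. → [toogeeneohaosap].
/koeffaoxebbixse/: /ff/ is a geminate; the first /f/ deletes. /bb/ is a geminate; the first /b/ deletes. → [koefaoxebixse].

tirasusreepoido, toogeeneohaosap, koefaoxebixse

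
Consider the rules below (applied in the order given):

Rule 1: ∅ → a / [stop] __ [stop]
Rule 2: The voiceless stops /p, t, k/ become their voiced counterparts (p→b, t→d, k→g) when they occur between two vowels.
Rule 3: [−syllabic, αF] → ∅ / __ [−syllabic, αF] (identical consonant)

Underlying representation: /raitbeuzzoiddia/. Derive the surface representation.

raidabeuzoidadia

Rule 1 (stop-cluster a-epenthesis): /t/ and /b/ form a stop–stop cluster, so [a] is inserted between them. /d/ and /d/ form a stop–stop cluster, so [a] is inserted between them. /raitbeuzzoiddia/ → raitabeuzzoidadia.
Rule 2 (intervocalic voicing): /t/ is a voiceless stop between vowels /i/ and /a/, so it voices to [d]. /raitabeuzzoidadia/ → raidabeuzzoidadia.
Rule 3 (degemination): /zz/ is a geminate; the first /z/ deletes. /raidabeuzzoidadia/ → raidabeuzoidadia.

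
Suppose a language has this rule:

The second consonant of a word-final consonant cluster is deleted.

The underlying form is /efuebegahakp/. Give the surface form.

/p/ is the second consonant of a word-final cluster /kp/, so it deletes.
The other instances of /f/, /b/, /g/, /h/, /k/ do not occur in the required environment and remain unchanged.
Surface form: [efuebegahak].

efuebegahak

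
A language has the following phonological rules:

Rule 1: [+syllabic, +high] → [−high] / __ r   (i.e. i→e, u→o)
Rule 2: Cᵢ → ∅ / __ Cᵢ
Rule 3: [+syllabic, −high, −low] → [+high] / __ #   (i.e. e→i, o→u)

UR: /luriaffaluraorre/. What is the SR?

loriafaloraori

Rule 1 (pre-rhotic lowering): /u/ is a high vowel immediately before /r/, so it lowers to [o]. /u/ is a high vowel immediately before /r/, so it lowers to [o]. /luriaffaluraorre/ → loriaffaloraorre.
Rule 2 (degemination): /ff/ is a geminate; the first /f/ deletes. /rr/ is a geminate; the first /r/ deletes. /loriaffaloraorre/ → loriafaloraore.
Rule 3 (final vowel raising): /e/ is a mid vowel in word-final position, so it raises to [i]. /loriafaloraore/ → loriafaloraori.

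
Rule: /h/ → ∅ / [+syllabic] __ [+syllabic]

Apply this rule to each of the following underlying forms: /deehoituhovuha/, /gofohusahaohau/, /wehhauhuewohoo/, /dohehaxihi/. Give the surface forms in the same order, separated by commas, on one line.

/deehoituhovuha/: /h/ occurs between vowels /e/ and /o/, so it deletes. /h/ occurs between vowels /u/ and /o/, so it deletes. /h/ occurs between vowels /u/ and /a/, so it deletes. → [deeoituovua].
/gofohusahaohau/: /h/ occurs between vowels /o/ and /u/, so it deletes. /h/ occurs between vowels /a/ and /a/, so it deletes. /h/ occurs between vowels /o/ and /a/, so it deletes. → [gofousaaoau].
/wehhauhuewohoo/: /h/ occurs between vowels /u/ and /u/, so it deletes. /h/ occurs between vowels /o/ and /o/, so it deletes. → [wehhauuewooo].
/dohehaxihi/: /h/ occurs between vowels /o/ and /e/, so it deletes. /h/ occurs between vowels /e/ and /a/, so it deletes. /h/ occurs between vowels /i/ and /i/, so it deletes. → [doeaxii].

deeoituovua, gofousaaoau, wehhauuewooo, doeaxii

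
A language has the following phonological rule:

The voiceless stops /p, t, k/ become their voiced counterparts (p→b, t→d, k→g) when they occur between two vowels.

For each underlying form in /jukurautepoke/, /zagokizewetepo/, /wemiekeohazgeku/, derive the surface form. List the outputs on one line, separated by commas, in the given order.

juguraudeboge, zagogizewedebo, wemiegeohazgegu

/jukurautepoke/: /k/ is a voiceless stop between vowels /u/ and /u/, so it voices to [g]. /t/ is a voiceless stop between vowels /u/ and /e/, so it voices to [d]. /p/ is a voiceless stop between vowels /e/ and /o/, so it voices to [b]. /k/ is a voiceless stop between vowels /o/ and /e/, so it voices to [g]. → [juguraudeboge].
/zagokizewetepo/: /k/ is a voiceless stop between vowels /o/ and /i/, so it voices to [g]. /t/ is a voiceless stop between vowels /e/ and /e/, so it voices to [d]. /p/ is a voiceless stop between vowels /e/ and /o/, so it voices to [b]. → [zagogizewedebo].
/wemiekeohazgeku/: /k/ is a voiceless stop between vowels /e/ and /e/, so it voices to [g]. /k/ is a voiceless stop between vowels /e/ and /u/, so it voices to [g]. → [wemiegeohazgegu].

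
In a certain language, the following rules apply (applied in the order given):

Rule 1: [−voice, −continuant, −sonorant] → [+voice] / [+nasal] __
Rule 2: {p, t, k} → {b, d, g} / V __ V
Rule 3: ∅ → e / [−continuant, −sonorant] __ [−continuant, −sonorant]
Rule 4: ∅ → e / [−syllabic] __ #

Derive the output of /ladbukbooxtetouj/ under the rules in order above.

Rule 1 (post-nasal voicing): no segment meets the environment; /ladbukbooxtetouj/ is unchanged.
Rule 2 (intervocalic voicing): /t/ is a voiceless stop between vowels /e/ and /o/, so it voices to [d]. /ladbukbooxtetouj/ → ladbukbooxtedouj.
Rule 3 (stop-cluster e-epenthesis): /d/ and /b/ form a stop–stop cluster, so [e] is inserted between them. /k/ and /b/ form a stop–stop cluster, so [e] is inserted between them. /ladbukbooxtedouj/ → ladebukebooxtedouj.
Rule 4 (final e-epenthesis): the form ends in the consonant /j/, so [e] is inserted word-finally. /ladebukebooxtedouj/ → ladebukebooxtedouje.

ladebukebooxtedouje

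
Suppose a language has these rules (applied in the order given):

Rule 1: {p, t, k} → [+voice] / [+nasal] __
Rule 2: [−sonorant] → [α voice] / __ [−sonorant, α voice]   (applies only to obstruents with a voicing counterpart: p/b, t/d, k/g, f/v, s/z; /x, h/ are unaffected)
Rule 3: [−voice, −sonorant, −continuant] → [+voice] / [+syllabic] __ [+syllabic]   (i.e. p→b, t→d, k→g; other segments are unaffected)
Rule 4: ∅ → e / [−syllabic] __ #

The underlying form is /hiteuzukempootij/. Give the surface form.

Rule 1 (post-nasal voicing): /p/ is a voiceless stop immediately after the nasal /m/, so it voices to [b]. /hiteuzukempootij/ → hiteuzukembootij.
Rule 2 (regressive voicing assimilation): no segment meets the environment; /hiteuzukembootij/ is unchanged.
Rule 3 (intervocalic voicing): /t/ is a voiceless stop between vowels /i/ and /e/, so it voices to [d]. /k/ is a voiceless stop between vowels /u/ and /e/, so it voices to [g]. /t/ is a voiceless stop between vowels /o/ and /i/, so it voices to [d]. /hiteuzukembootij/ → hideuzugemboodij.
Rule 4 (final e-epenthesis): the form ends in the consonant /j/, so [e] is inserted word-finally. /hideuzugemboodij/ → hideuzugemboodije.

hideuzugemboodije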